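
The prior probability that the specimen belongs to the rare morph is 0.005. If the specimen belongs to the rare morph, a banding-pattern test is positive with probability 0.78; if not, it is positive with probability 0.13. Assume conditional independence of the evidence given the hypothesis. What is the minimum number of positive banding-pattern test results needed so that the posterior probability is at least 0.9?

5

Prior odds = 0.005/0.995 = 1/199.
Likelihood ratio of a positive = 0.78/0.13 = 6.
Target posterior odds = 0.9/0.1 = 9.
Need (1/199) × 6ⁿ ≥ 9, i.e. 6ⁿ ≥ 1791.
6⁴ = 1296 falls short of 1791 but 6⁵ = 7776 reaches it, so n = 5.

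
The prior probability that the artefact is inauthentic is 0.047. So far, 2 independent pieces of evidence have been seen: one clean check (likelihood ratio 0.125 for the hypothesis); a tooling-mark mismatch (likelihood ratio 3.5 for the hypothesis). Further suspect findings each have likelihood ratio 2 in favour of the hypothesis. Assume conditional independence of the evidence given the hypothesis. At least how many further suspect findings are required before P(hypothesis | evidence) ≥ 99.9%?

Prior odds = 0.047/0.953 = 47/953.
Combined Bayes factor of the evidence already in hand = 0.125 × 3.5 = 0.4375.
Odds after that evidence = (47/953) × 0.4375 = 329/15248.
Target odds = 0.999/0.001 = 999.
Need 2ⁿ ≥ 999 ÷ (329/15248) = 15232752/329.
2¹⁵ = 32768 falls short of 15232752/329 but 2¹⁶ = 65536 reaches it, so n = 16.

16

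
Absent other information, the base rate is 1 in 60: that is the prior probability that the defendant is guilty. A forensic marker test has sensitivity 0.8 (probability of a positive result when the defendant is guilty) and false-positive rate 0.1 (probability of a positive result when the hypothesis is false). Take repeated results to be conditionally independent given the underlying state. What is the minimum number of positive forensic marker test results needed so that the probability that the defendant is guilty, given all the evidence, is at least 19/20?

4

Prior odds = (1/60)/(59/60) = 1/59.
Likelihood ratio of a positive result = 0.8/0.1 = 8.
Target odds: 0.95 ÷ 0.05 = 19.
Require 8ⁿ ≥ 19 ÷ (1/59) = 1121.
8³ = 512 falls short of 1121 but 8⁴ = 4096 reaches it, so n = 4.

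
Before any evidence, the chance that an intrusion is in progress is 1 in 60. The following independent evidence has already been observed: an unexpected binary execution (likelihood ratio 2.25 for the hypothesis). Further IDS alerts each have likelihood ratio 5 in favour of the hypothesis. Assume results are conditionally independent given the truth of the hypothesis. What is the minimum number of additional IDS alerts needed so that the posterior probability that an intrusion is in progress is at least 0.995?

Prior odds = (1/60)/(59/60) = 1/59.
Bayes factor of the evidence already in hand = 2.25.
Odds after that evidence = (1/59) × 2.25 = 9/236.
Target odds = 0.995/0.005 = 199.
Need 5ⁿ ≥ 199 ÷ (9/236) = 46964/9.
5⁵ = 3125 falls short of 46964/9 but 5⁶ = 15625 reaches it, so n = 6.

6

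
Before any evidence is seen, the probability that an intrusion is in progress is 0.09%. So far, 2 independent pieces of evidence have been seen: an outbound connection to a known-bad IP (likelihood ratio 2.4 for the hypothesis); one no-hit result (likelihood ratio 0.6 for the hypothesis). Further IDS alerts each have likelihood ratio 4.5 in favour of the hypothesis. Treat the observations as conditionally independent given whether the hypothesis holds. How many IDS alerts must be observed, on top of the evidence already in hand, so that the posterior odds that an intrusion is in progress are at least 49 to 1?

Prior odds = 0.0009/0.9991 = 9/9991.
Combined Bayes factor of the evidence already in hand = 2.4 × 0.6 = 1.44.
Odds after that evidence = (9/9991) × 1.44 = 324/249775.
Target odds = 49.
Need 4.5ⁿ ≥ 49 ÷ (324/249775) = 12238975/324.
4.5⁷ = 4782969/128 falls short of 12238975/324 but 4.5⁸ = 43046721/256 reaches it, so n = 8.

8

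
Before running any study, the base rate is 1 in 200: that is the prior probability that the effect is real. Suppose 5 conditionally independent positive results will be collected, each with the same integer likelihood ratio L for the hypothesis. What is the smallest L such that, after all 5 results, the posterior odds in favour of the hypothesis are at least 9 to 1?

5

Prior odds = 0.005/0.995 = 1/199.
Target odds = 9.
Need L⁵ ≥ 9 ÷ (1/199) = 1791.
4⁵ = 1024 < 1791 ≤ 3125 = 5⁵, so L = 5.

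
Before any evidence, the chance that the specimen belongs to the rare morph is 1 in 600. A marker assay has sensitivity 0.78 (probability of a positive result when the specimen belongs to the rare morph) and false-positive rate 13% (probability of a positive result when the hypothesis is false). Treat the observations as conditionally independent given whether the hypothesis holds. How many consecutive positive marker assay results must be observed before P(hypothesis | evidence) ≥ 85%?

5

Prior odds = (1/600)/(599/600) = 1/599.
Likelihood ratio of a positive result = 0.78/0.13 = 6.
Target odds: 0.85 ÷ 0.15 = 17/3.
Require 6ⁿ ≥ 17/3 ÷ (1/599) = 10183/3.
6⁴ = 1296 falls short of 10183/3 but 6⁵ = 7776 reaches it, so n = 5.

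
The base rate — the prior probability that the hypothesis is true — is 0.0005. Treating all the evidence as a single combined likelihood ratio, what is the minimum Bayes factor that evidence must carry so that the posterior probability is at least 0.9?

17991

Prior odds = 0.0005/0.9995 = 1/1999.
Target odds = 0.9/0.1 = 9.
Required Bayes factor = 9 ÷ (1/1999) = 17991.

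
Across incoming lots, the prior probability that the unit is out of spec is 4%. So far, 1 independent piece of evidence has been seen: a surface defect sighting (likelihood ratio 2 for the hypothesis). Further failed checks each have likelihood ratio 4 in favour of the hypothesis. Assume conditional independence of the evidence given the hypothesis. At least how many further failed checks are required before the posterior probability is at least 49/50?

Prior odds = 0.04/0.96 = 1/24.
Bayes factor of the evidence already in hand = 2.
Odds after that evidence = (1/24) × 2 = 1/12.
Target odds = 0.98/0.02 = 49.
Need 4ⁿ ≥ 49 ÷ (1/12) = 588.
4⁴ = 256 falls short of 588 but 4⁵ = 1024 reaches it, so n = 5.

5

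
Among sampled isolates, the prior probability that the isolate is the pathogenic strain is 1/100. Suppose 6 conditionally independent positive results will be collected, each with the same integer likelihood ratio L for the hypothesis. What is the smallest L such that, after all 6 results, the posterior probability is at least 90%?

Prior odds = 0.01/0.99 = 1/99.
Target odds = 0.9/0.1 = 9.
Need L⁶ ≥ 9 ÷ (1/99) = 891.
3⁶ = 729 < 891 ≤ 4096 = 4⁶, so L = 4.

4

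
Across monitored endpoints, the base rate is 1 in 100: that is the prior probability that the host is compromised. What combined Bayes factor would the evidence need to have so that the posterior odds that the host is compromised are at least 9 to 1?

891

Prior odds = 0.01/0.99 = 1/99.
Target odds = 9.
Required Bayes factor = 9 ÷ (1/99) = 891.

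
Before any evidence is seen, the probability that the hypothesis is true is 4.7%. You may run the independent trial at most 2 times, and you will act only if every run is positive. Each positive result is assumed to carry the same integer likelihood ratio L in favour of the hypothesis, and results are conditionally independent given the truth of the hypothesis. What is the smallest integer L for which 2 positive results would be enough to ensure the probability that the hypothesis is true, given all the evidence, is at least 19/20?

Prior odds = 0.047/0.953 = 47/953.
Target odds = 0.95/0.05 = 19.
Need L² ≥ 19 ÷ (47/953) = 18107/47.
19² = 361 < 18107/47 ≤ 400 = 20², so L = 20.

20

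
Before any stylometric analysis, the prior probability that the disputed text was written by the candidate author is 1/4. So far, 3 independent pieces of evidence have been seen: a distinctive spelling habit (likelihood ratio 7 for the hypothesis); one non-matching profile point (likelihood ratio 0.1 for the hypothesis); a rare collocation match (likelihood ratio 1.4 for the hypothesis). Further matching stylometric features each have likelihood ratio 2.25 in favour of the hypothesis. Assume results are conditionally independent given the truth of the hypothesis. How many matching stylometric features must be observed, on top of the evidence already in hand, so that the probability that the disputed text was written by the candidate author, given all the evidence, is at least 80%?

Prior odds = 0.25/0.75 = 1/3.
Combined Bayes factor of the evidence already in hand = 7 × 0.1 × 1.4 = 0.98.
Odds after that evidence = (1/3) × 0.98 = 49/150.
Target odds = 0.8/0.2 = 4.
Need 2.25ⁿ ≥ 4 ÷ (49/150) = 600/49.
2.25³ = 11.390625 falls short of 600/49 but 2.25⁴ = 25.62890625 reaches it, so n = 4.

4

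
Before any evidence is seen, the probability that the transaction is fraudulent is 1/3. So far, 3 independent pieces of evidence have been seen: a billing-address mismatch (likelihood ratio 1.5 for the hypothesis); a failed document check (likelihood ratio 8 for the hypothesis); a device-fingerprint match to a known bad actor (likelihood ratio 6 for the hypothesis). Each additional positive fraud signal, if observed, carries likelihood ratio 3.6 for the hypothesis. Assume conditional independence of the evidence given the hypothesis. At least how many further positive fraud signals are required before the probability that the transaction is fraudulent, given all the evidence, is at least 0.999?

3

Prior odds = (1/3)/(2/3) = 0.5.
Combined Bayes factor of the evidence already in hand = 1.5 × 8 × 6 = 72.
Odds after that evidence = 0.5 × 72 = 36.
Target odds = 0.999/0.001 = 999.
Need 3.6ⁿ ≥ 999 ÷ 36 = 27.75.
3.6² = 12.96 falls short of 27.75 but 3.6³ = 46.656 reaches it, so n = 3.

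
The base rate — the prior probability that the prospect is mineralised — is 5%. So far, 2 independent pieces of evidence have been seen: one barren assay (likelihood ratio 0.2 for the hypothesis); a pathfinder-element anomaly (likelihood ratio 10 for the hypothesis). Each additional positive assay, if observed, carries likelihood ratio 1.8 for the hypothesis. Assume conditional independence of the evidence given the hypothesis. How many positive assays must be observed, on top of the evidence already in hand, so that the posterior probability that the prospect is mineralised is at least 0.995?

Prior odds = 0.05/0.95 = 1/19.
Combined Bayes factor of the evidence already in hand = 0.2 × 10 = 2.
Odds after that evidence = (1/19) × 2 = 2/19.
Target odds = 0.995/0.005 = 199.
Need 1.8ⁿ ≥ 199 ÷ (2/19) = 1890.5.
1.8¹² ≈1156.83 falls short of 1890.5 but 1.8¹³ ≈2082.3 reaches it, so n = 13.

13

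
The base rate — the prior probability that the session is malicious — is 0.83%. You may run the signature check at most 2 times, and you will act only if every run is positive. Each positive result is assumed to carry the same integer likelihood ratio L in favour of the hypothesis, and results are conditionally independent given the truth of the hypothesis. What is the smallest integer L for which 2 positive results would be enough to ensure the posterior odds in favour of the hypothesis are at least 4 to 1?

Prior odds = 0.0083/0.9917 = 83/9917.
Target odds = 4.
Need L² ≥ 4 ÷ (83/9917) = 39668/83.
21² = 441 < 39668/83 ≤ 484 = 22², so L = 22.

22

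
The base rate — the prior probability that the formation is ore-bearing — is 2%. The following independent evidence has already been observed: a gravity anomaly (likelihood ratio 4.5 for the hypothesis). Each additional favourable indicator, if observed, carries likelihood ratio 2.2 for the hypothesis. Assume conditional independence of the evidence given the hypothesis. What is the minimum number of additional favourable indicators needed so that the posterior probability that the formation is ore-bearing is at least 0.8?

Prior odds = 0.02/0.98 = 1/49.
Bayes factor of the evidence already in hand = 4.5.
Odds after that evidence = (1/49) × 4.5 = 9/98.
Target odds = 0.8/0.2 = 4.
Need 2.2ⁿ ≥ 4 ÷ (9/98) = 392/9.
2.2⁴ = 23.4256 falls short of 392/9 but 2.2⁵ = 51.53632 reaches it, so n = 5.

5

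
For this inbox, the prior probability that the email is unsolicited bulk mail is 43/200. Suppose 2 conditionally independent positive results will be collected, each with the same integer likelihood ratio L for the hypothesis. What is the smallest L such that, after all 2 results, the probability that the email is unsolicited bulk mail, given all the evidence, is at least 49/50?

Prior odds = 0.215/0.785 = 43/157.
Target odds = 0.98/0.02 = 49.
Need L² ≥ 49 ÷ (43/157) = 7693/43.
13² = 169 < 7693/43 ≤ 196 = 14², so L = 14.

14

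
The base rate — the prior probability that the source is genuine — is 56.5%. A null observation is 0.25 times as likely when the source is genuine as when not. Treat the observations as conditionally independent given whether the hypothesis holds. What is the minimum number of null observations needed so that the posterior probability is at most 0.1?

Prior odds: 0.565 ÷ 0.435 = 113/87.
Likelihood ratio per null observation = 0.25.
Target posterior odds = 0.1/0.9 = 1/9.
Require 0.25ⁿ ≤ 1/9 ÷ (113/87) = 29/339.
0.25¹ = 0.25 is still above 29/339 but 0.25² = 0.0625 is at or below it, so n = 2.

2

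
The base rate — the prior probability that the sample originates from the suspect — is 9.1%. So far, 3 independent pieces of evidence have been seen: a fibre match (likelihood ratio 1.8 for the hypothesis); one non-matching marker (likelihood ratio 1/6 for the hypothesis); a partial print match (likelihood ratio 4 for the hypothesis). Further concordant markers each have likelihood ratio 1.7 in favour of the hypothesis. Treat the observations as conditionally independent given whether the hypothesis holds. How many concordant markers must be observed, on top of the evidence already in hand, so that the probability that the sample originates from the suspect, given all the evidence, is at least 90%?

Prior odds = 0.091/0.909 = 91/909.
Combined Bayes factor of the evidence already in hand = 1.8 × (1/6) × 4 = 1.2.
Odds after that evidence = (91/909) × 1.2 = 182/1515.
Target odds = 0.9/0.1 = 9.
Need 1.7ⁿ ≥ 9 ÷ (182/1515) = 13635/182.
1.7⁸ ≈69.7576 falls short of 13635/182 but 1.7⁹ ≈118.588 reaches it, so n = 9.

9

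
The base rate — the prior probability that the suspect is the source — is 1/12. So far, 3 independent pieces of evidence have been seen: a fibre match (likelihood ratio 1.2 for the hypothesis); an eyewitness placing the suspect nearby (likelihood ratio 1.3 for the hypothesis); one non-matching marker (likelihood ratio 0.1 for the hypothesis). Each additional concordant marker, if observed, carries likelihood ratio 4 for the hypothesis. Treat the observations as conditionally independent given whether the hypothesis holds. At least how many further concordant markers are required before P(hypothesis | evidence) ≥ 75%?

Prior odds = (1/12)/(11/12) = 1/11.
Combined Bayes factor of the evidence already in hand = 1.2 × 1.3 × 0.1 = 0.156.
Odds after that evidence = (1/11) × 0.156 = 39/2750.
Target odds = 0.75/0.25 = 3.
Need 4ⁿ ≥ 3 ÷ (39/2750) = 2750/13.
4³ = 64 falls short of 2750/13 but 4⁴ = 256 reaches it, so n = 4.

4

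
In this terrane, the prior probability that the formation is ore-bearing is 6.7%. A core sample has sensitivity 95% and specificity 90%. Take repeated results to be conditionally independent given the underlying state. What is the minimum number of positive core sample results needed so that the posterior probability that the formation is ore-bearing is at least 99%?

Prior odds = 0.067/0.933 = 67/933.
False-positive rate = 1 − 0.9 = 0.1; likelihood ratio of a positive = 0.95/0.1 = 9.5.
Target posterior odds = 0.99/0.01 = 99.
Need (67/933) × 9.5ⁿ ≥ 99, i.e. 9.5ⁿ ≥ 92367/67.
9.5³ = 857.375 falls short of 92367/67 but 9.5⁴ = 8145.0625 reaches it, so n = 4.

4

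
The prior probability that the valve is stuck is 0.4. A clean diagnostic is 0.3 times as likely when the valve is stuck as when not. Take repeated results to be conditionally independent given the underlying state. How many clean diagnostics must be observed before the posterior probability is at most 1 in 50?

Prior odds = 0.4/0.6 = 2/3.
Likelihood ratio per clean diagnostic = 0.3.
Target odds: 0.02 ÷ 0.98 = 1/49.
Need (2/3) × 0.3ⁿ ≤ 1/49, i.e. 0.3ⁿ ≤ 3/98.
0.3² = 0.09 is still above 3/98 but 0.3³ = 0.027 is at or below it, so n = 3.

3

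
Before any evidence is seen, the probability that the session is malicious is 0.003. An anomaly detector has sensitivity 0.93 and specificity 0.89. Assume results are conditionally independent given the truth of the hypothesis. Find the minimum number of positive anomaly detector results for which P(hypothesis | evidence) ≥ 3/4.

4

Prior odds: 0.003 ÷ 0.997 = 3/997.
False-positive rate = 1 − 0.89 = 0.11; likelihood ratio of a positive = 0.93/0.11 = 93/11.
Target posterior odds = 0.75/0.25 = 3.
Need (3/997) × (93/11)ⁿ ≥ 3, i.e. (93/11)ⁿ ≥ 997.
(93/11)³ = 804357/1331 falls short of 997 but (93/11)⁴ = 74805201/14641 reaches it, so n = 4.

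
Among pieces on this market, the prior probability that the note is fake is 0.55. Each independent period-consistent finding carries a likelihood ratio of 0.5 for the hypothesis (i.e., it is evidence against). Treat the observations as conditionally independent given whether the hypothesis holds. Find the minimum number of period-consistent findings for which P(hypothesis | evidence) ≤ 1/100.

Prior odds = 0.55/0.45 = 11/9.
Likelihood ratio per period-consistent finding = 0.5.
Target odds: 0.01 ÷ 0.99 = 1/99.
Need (11/9) × 0.5ⁿ ≤ 1/99, i.e. 0.5ⁿ ≤ 1/121.
0.5⁶ = 0.015625 is still above 1/121 but 0.5⁷ = 0.0078125 is at or below it, so n = 7.

7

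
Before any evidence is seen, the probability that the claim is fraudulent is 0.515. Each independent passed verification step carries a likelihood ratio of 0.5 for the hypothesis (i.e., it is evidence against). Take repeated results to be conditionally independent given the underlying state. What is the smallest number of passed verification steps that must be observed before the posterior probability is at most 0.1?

4

Prior odds: 0.515 ÷ 0.485 = 103/97.
Likelihood ratio per passed verification step = 0.5.
Target odds: 0.1 ÷ 0.9 = 1/9.
Require 0.5ⁿ ≤ 1/9 ÷ (103/97) = 97/927.
0.5³ = 0.125 is still above 97/927 but 0.5⁴ = 0.0625 is at or below it, so n = 4.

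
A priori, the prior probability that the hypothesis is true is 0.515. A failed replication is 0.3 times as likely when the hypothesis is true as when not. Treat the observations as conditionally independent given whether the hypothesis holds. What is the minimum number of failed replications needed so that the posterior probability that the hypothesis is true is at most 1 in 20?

Prior odds: 0.515 ÷ 0.485 = 103/97.
Likelihood ratio per failed replication = 0.3.
Target odds: 0.05 ÷ 0.95 = 1/19.
Require 0.3ⁿ ≤ 1/19 ÷ (103/97) = 97/1957.
0.3² = 0.09 is still above 97/1957 but 0.3³ = 0.027 is at or below it, so n = 3.

3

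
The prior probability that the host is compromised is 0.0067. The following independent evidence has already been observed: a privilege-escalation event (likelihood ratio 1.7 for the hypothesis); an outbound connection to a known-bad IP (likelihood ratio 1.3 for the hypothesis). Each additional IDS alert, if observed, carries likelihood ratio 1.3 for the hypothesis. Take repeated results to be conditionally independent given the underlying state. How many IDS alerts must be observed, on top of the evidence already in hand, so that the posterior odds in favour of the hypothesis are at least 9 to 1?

25

Prior odds = 0.0067/0.9933 = 67/9933.
Combined Bayes factor of the evidence already in hand = 1.7 × 1.3 = 2.21.
Odds after that evidence = (67/9933) × 2.21 = 14807/993300.
Target odds = 9.
Need 1.3ⁿ ≥ 9 ÷ (14807/993300) = 8939700/14807.
1.3²⁴ ≈542.801 falls short of 8939700/14807 but 1.3²⁵ ≈705.641 reaches it, so n = 25.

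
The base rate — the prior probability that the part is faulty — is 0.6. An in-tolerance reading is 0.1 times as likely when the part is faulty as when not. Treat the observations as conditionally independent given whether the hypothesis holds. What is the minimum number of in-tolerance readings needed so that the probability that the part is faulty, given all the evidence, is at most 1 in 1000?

Prior odds: 0.6 ÷ 0.4 = 1.5.
Likelihood ratio per in-tolerance reading = 0.1.
Target posterior odds = 0.001/0.999 = 1/999.
Need 1.5 × 0.1ⁿ ≤ 1/999, i.e. 0.1ⁿ ≤ 2/2997.
0.1³ = 0.001 is still above 2/2997 but 0.1⁴ = 0.0001 is at or below it, so n = 4.

4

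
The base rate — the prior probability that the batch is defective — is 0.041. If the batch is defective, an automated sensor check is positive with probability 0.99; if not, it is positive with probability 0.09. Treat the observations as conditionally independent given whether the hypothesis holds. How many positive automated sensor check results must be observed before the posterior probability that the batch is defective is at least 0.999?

5

Prior odds: 0.041 ÷ 0.959 = 41/959.
Likelihood ratio of a positive = 0.99/0.09 = 11.
Target odds: 0.999 ÷ 0.001 = 999.
Need (41/959) × 11ⁿ ≥ 999, i.e. 11ⁿ ≥ 958041/41.
11⁴ = 14641 falls short of 958041/41 but 11⁵ = 161051 reaches it, so n = 5.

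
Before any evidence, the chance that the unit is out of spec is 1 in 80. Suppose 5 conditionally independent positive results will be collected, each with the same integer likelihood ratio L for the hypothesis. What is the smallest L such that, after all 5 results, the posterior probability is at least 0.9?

4

Prior odds = 0.0125/0.9875 = 1/79.
Target odds = 0.9/0.1 = 9.
Need L⁵ ≥ 9 ÷ (1/79) = 711.
3⁵ = 243 < 711 ≤ 1024 = 4⁵, so L = 4.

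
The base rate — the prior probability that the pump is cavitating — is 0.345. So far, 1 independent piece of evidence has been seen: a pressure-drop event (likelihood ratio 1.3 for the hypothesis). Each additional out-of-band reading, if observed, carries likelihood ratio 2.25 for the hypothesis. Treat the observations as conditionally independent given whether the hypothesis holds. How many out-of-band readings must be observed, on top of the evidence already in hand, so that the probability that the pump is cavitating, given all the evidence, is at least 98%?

6

Prior odds = 0.345/0.655 = 69/131.
Bayes factor of the evidence already in hand = 1.3.
Odds after that evidence = (69/131) × 1.3 = 897/1310.
Target odds = 0.98/0.02 = 49.
Need 2.25ⁿ ≥ 49 ÷ (897/1310) = 64190/897.
2.25⁵ = 59049/1024 falls short of 64190/897 but 2.25⁶ = 531441/4096 reaches it, so n = 6.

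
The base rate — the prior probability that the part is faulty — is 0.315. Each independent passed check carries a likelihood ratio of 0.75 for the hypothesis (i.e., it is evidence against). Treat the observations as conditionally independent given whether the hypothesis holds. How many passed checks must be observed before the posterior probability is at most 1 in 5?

3

Prior odds = 0.315/0.685 = 63/137.
Likelihood ratio per passed check = 0.75.
Target posterior odds = 0.2/0.8 = 0.25.
Require 0.75ⁿ ≤ 0.25 ÷ (63/137) = 137/252.
0.75² = 0.5625 is still above 137/252 but 0.75³ = 0.421875 is at or below it, so n = 3.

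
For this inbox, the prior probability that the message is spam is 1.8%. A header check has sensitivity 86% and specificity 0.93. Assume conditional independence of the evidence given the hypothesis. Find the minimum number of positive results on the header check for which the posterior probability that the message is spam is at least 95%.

Prior odds = 0.018/0.982 = 9/491.
False-positive rate = 1 − 0.93 = 0.07; likelihood ratio of a positive = 0.86/0.07 = 86/7.
Target posterior odds = 0.95/0.05 = 19.
Need (9/491) × (86/7)ⁿ ≥ 19, i.e. (86/7)ⁿ ≥ 9329/9.
(86/7)² = 7396/49 falls short of 9329/9 but (86/7)³ = 636056/343 reaches it, so n = 3.

3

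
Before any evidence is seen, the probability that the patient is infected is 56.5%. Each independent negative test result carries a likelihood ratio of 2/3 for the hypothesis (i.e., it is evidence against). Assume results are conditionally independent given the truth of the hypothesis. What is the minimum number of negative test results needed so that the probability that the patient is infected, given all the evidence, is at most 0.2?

Prior odds: 0.565 ÷ 0.435 = 113/87.
Likelihood ratio per negative test result = 2/3.
Target odds: 0.2 ÷ 0.8 = 0.25.
Need (113/87) × (2/3)ⁿ ≤ 0.25, i.e. (2/3)ⁿ ≤ 87/452.
(2/3)⁴ = 16/81 is still above 87/452 but (2/3)⁵ = 32/243 is at or below it, so n = 5.

5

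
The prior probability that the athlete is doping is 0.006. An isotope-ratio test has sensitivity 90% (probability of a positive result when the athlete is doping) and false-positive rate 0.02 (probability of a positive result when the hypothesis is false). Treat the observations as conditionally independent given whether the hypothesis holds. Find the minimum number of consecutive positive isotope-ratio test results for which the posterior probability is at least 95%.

3

Prior odds = 0.006/0.994 = 3/497.
Likelihood ratio of a positive result = 0.9/0.02 = 45.
Target posterior odds = 0.95/0.05 = 19.
Require 45ⁿ ≥ 19 ÷ (3/497) = 9443/3.
45² = 2025 falls short of 9443/3 but 45³ = 91125 reaches it, so n = 3.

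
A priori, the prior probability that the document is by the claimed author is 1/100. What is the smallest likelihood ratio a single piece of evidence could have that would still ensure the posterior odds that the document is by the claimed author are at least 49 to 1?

Prior odds = 0.01/0.99 = 1/99.
Target odds = 49.
Required Bayes factor = 49 ÷ (1/99) = 4851.

4851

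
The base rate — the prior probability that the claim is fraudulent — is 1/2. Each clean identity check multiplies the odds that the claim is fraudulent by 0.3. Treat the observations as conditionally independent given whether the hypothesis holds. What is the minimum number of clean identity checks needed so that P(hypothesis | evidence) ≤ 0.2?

Prior odds = 0.5/0.5 = 1.
Likelihood ratio per clean identity check = 0.3.
Target odds: 0.2 ÷ 0.8 = 0.25.
Require 0.3ⁿ ≤ 0.25 ÷ 1 = 0.25.
0.3¹ = 0.3 is still above 0.25 but 0.3² = 0.09 is at or below it, so n = 2.

2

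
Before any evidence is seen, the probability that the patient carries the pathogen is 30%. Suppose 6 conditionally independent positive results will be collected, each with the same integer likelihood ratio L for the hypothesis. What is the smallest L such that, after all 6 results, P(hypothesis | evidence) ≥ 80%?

Prior odds = 0.3/0.7 = 3/7.
Target odds = 0.8/0.2 = 4.
Need L⁶ ≥ 4 ÷ (3/7) = 28/3.
1⁶ = 1 < 28/3 ≤ 64 = 2⁶, so L = 2.

2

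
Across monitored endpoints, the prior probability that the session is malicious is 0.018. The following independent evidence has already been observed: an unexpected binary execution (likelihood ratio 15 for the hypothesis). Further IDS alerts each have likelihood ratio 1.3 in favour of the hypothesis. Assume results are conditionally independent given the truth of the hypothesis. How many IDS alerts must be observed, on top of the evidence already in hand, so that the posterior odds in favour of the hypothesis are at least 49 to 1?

20

Prior odds = 0.018/0.982 = 9/491.
Bayes factor of the evidence already in hand = 15.
Odds after that evidence = (9/491) × 15 = 135/491.
Target odds = 49.
Need 1.3ⁿ ≥ 49 ÷ (135/491) = 24059/135.
1.3¹⁹ ≈146.192 falls short of 24059/135 but 1.3²⁰ ≈190.05 reaches it, so n = 20.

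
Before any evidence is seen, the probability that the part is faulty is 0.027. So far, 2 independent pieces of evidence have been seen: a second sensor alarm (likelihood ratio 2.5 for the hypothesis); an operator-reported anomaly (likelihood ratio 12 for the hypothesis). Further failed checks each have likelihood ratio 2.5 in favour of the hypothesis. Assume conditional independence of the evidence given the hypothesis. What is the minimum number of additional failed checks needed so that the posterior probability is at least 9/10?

Prior odds = 0.027/0.973 = 27/973.
Combined Bayes factor of the evidence already in hand = 2.5 × 12 = 30.
Odds after that evidence = (27/973) × 30 = 810/973.
Target odds = 0.9/0.1 = 9.
Need 2.5ⁿ ≥ 9 ÷ (810/973) = 973/90.
2.5² = 6.25 falls short of 973/90 but 2.5³ = 15.625 reaches it, so n = 3.

3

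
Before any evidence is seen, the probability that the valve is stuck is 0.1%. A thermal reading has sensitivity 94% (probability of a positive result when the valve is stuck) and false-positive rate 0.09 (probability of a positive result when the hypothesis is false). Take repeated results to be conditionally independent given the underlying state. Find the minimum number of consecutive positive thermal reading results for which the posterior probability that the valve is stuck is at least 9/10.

Prior odds = 0.001/0.999 = 1/999.
Likelihood ratio of a positive result = 0.94/0.09 = 94/9.
Target posterior odds = 0.9/0.1 = 9.
Require (94/9)ⁿ ≥ 9 ÷ (1/999) = 8991.
(94/9)³ = 830584/729 falls short of 8991 but (94/9)⁴ = 78074896/6561 reaches it, so n = 4.

4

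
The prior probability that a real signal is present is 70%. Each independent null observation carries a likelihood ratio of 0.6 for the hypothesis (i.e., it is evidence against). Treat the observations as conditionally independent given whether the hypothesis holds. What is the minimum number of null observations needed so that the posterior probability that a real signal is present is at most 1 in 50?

10

Prior odds: 0.7 ÷ 0.3 = 7/3.
Likelihood ratio per null observation = 0.6.
Target odds: 0.02 ÷ 0.98 = 1/49.
Need (7/3) × 0.6ⁿ ≤ 1/49, i.e. 0.6ⁿ ≤ 3/343.
0.6⁹ = 19683/1953125 is still above 3/343 but 0.6¹⁰ = 59049/9765625 is at or below it, so n = 10.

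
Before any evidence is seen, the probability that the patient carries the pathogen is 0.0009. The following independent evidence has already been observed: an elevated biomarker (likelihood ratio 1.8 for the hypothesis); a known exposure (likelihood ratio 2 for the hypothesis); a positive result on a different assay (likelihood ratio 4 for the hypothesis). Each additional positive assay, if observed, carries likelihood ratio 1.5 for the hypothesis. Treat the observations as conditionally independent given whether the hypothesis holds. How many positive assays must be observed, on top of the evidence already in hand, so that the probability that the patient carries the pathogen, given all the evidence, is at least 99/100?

Prior odds = 0.0009/0.9991 = 9/9991.
Combined Bayes factor of the evidence already in hand = 1.8 × 2 × 4 = 14.4.
Odds after that evidence = (9/9991) × 14.4 = 648/49955.
Target odds = 0.99/0.01 = 99.
Need 1.5ⁿ ≥ 99 ÷ (648/49955) = 549505/72.
1.5²² ≈7481.83 falls short of 549505/72 but 1.5²³ ≈11222.7 reaches it, so n = 23.

23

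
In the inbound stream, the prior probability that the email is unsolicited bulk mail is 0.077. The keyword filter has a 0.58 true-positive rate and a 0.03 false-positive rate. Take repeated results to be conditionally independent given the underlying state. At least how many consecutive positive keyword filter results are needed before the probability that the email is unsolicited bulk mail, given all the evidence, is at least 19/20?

2

Prior odds = 0.077/0.923 = 77/923.
Likelihood ratio of a positive result = 0.58/0.03 = 58/3.
Target odds: 0.95 ÷ 0.05 = 19.
Need (77/923) × (58/3)ⁿ ≥ 19, i.e. (58/3)ⁿ ≥ 17537/77.
(58/3)¹ = 58/3 falls short of 17537/77 but (58/3)² = 3364/9 reaches it, so n = 2.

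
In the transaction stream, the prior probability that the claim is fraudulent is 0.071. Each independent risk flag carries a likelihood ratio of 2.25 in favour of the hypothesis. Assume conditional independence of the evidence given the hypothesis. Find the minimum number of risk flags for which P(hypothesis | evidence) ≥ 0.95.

Prior odds = 0.071/0.929 = 71/929.
Likelihood ratio per risk flag = 2.25.
Target odds: 0.95 ÷ 0.05 = 19.
Need (71/929) × 2.25ⁿ ≥ 19, i.e. 2.25ⁿ ≥ 17651/71.
2.25⁶ = 531441/4096 falls short of 17651/71 but 2.25⁷ = 4782969/16384 reaches it, so n = 7.

7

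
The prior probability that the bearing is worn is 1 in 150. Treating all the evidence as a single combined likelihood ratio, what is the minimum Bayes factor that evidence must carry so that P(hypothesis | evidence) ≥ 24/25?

3576

Prior odds = (1/150)/(149/150) = 1/149.
Target odds = 0.96/0.04 = 24.
Required Bayes factor = 24 ÷ (1/149) = 3576.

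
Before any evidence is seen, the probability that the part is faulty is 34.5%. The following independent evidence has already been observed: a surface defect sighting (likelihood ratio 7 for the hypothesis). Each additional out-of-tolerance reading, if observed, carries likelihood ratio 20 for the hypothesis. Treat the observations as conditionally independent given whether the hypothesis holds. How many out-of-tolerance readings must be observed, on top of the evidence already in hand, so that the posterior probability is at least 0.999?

Prior odds = 0.345/0.655 = 69/131.
Bayes factor of the evidence already in hand = 7.
Odds after that evidence = (69/131) × 7 = 483/131.
Target odds = 0.999/0.001 = 999.
Need 20ⁿ ≥ 999 ÷ (483/131) = 43623/161.
20¹ = 20 falls short of 43623/161 but 20² = 400 reaches it, so n = 2.

2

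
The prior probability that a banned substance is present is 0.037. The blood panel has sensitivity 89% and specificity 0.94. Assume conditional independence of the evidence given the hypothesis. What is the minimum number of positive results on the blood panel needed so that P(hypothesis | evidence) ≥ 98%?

Prior odds = 0.037/0.963 = 37/963.
False-positive rate = 1 − 0.94 = 0.06; likelihood ratio of a positive = 0.89/0.06 = 89/6.
Target posterior odds = 0.98/0.02 = 49.
Require (89/6)ⁿ ≥ 49 ÷ (37/963) = 47187/37.
(89/6)² = 7921/36 falls short of 47187/37 but (89/6)³ = 704969/216 reaches it, so n = 3.

3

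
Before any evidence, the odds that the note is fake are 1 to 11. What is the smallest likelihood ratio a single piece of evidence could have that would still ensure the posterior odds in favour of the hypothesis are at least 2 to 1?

Prior odds = 1/11.
Target odds = 2.
Required Bayes factor = 2 ÷ (1/11) = 22.

22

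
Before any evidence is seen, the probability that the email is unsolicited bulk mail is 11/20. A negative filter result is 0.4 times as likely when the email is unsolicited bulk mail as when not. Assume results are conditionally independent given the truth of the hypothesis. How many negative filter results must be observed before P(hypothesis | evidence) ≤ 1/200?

Prior odds = 0.55/0.45 = 11/9.
Likelihood ratio per negative filter result = 0.4.
Target posterior odds = 0.005/0.995 = 1/199.
Require 0.4ⁿ ≤ 1/199 ÷ (11/9) = 9/2189.
0.4⁵ = 0.01024 is still above 9/2189 but 0.4⁶ = 64/15625 is at or below it, so n = 6.

6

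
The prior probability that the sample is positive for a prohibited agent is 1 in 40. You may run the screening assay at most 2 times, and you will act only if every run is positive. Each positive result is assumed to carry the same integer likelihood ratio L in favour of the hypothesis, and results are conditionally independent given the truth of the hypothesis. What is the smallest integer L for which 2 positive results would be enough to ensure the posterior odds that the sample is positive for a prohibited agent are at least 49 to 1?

44

Prior odds = 0.025/0.975 = 1/39.
Target odds = 49.
Need L² ≥ 49 ÷ (1/39) = 1911.
43² = 1849 < 1911 ≤ 1936 = 44², so L = 44.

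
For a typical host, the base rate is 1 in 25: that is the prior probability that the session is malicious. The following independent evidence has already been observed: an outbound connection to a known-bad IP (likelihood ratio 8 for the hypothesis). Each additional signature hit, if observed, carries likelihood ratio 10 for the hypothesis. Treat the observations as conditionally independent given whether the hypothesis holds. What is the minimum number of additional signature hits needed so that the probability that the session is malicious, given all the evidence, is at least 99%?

3

Prior odds = 0.04/0.96 = 1/24.
Bayes factor of the evidence already in hand = 8.
Odds after that evidence = (1/24) × 8 = 1/3.
Target odds = 0.99/0.01 = 99.
Need 10ⁿ ≥ 99 ÷ (1/3) = 297.
10² = 100 falls short of 297 but 10³ = 1000 reaches it, so n = 3.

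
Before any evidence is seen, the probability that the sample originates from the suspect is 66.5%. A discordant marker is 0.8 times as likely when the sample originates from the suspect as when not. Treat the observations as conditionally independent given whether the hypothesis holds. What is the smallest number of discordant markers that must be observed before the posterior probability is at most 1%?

24

Prior odds: 0.665 ÷ 0.335 = 133/67.
Likelihood ratio per discordant marker = 0.8.
Target odds: 0.01 ÷ 0.99 = 1/99.
Require 0.8ⁿ ≤ 1/99 ÷ (133/67) = 67/13167.
0.8²³ ≈0.00590296 is still above 67/13167 but 0.8²⁴ ≈0.00472237 is at or below it, so n = 24.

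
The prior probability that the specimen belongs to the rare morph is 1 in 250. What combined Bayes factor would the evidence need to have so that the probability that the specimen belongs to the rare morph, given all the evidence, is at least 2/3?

Prior odds = 0.004/0.996 = 1/249.
Target odds = (2/3)/(1/3) = 2.
Required Bayes factor = 2 ÷ (1/249) = 498.

498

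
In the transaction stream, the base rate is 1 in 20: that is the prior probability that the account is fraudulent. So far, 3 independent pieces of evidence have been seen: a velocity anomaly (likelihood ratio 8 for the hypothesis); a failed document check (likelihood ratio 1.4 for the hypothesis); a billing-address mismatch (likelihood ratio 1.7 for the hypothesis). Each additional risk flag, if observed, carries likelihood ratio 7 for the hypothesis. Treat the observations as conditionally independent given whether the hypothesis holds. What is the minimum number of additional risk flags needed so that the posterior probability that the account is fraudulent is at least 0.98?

2

Prior odds = 0.05/0.95 = 1/19.
Combined Bayes factor of the evidence already in hand = 8 × 1.4 × 1.7 = 19.04.
Odds after that evidence = (1/19) × 19.04 = 476/475.
Target odds = 0.98/0.02 = 49.
Need 7ⁿ ≥ 49 ÷ (476/475) = 3325/68.
7¹ = 7 falls short of 3325/68 but 7² = 49 reaches it, so n = 2.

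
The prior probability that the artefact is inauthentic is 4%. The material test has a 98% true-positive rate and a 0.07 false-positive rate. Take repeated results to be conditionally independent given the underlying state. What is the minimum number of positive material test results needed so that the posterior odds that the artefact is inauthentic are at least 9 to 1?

3

Prior odds = 0.04/0.96 = 1/24.
Likelihood ratio of a positive result = 0.98/0.07 = 14.
Target odds = 9.
Require 14ⁿ ≥ 9 ÷ (1/24) = 216.
14² = 196 falls short of 216 but 14³ = 2744 reaches it, so n = 3.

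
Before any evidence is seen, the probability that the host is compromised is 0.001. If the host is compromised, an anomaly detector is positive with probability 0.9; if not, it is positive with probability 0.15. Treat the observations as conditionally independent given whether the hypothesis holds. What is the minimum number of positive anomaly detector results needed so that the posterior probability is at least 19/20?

Prior odds: 0.001 ÷ 0.999 = 1/999.
Likelihood ratio of a positive = 0.9/0.15 = 6.
Target odds: 0.95 ÷ 0.05 = 19.
Require 6ⁿ ≥ 19 ÷ (1/999) = 18981.
6⁵ = 7776 falls short of 18981 but 6⁶ = 46656 reaches it, so n = 6.

6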